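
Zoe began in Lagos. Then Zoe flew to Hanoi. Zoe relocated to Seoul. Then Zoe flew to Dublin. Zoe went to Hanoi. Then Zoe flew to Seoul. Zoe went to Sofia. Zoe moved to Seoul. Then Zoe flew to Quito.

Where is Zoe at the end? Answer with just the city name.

Answer: Quito

Derivation:
Tracking Zoe's location:
Start: Zoe is in Lagos.
After move 1: Lagos -> Hanoi. Zoe is in Hanoi.
After move 2: Hanoi -> Seoul. Zoe is in Seoul.
After move 3: Seoul -> Dublin. Zoe is in Dublin.
After move 4: Dublin -> Hanoi. Zoe is in Hanoi.
After move 5: Hanoi -> Seoul. Zoe is in Seoul.
After move 6: Seoul -> Sofia. Zoe is in Sofia.
After move 7: Sofia -> Seoul. Zoe is in Seoul.
After move 8: Seoul -> Quito. Zoe is in Quito.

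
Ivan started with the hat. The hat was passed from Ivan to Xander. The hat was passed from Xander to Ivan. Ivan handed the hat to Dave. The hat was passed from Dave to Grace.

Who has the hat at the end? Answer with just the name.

Tracking the hat through each event:
Start: Ivan has the hat.
After event 1: Xander has the hat.
After event 2: Ivan has the hat.
After event 3: Dave has the hat.
After event 4: Grace has the hat.

Answer: Grace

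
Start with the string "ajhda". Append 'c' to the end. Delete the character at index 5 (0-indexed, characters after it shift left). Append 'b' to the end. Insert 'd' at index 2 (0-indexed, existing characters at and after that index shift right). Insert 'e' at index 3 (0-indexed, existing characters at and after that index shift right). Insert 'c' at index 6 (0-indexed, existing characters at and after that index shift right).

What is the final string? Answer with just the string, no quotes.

Answer: ajdehdcab

Derivation:
Applying each edit step by step:
Start: "ajhda"
Op 1 (append 'c'): "ajhda" -> "ajhdac"
Op 2 (delete idx 5 = 'c'): "ajhdac" -> "ajhda"
Op 3 (append 'b'): "ajhda" -> "ajhdab"
Op 4 (insert 'd' at idx 2): "ajhdab" -> "ajdhdab"
Op 5 (insert 'e' at idx 3): "ajdhdab" -> "ajdehdab"
Op 6 (insert 'c' at idx 6): "ajdehdab" -> "ajdehdcab"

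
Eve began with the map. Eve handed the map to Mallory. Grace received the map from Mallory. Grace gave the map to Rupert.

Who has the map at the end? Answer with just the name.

Answer: Rupert

Derivation:
Tracking the map through each event:
Start: Eve has the map.
After event 1: Mallory has the map.
After event 2: Grace has the map.
After event 3: Rupert has the map.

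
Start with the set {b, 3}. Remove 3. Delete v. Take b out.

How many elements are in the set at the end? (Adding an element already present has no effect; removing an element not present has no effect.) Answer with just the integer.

Answer: 0

Derivation:
Tracking the set through each operation:
Start: {3, b}
Event 1 (remove 3): removed. Set: {b}
Event 2 (remove v): not present, no change. Set: {b}
Event 3 (remove b): removed. Set: {}

Final set: {} (size 0)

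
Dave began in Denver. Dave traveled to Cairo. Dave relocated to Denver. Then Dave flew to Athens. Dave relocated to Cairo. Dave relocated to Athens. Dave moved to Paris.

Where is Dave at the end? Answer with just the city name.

Tracking Dave's location:
Start: Dave is in Denver.
After move 1: Denver -> Cairo. Dave is in Cairo.
After move 2: Cairo -> Denver. Dave is in Denver.
After move 3: Denver -> Athens. Dave is in Athens.
After move 4: Athens -> Cairo. Dave is in Cairo.
After move 5: Cairo -> Athens. Dave is in Athens.
After move 6: Athens -> Paris. Dave is in Paris.

Answer: Paris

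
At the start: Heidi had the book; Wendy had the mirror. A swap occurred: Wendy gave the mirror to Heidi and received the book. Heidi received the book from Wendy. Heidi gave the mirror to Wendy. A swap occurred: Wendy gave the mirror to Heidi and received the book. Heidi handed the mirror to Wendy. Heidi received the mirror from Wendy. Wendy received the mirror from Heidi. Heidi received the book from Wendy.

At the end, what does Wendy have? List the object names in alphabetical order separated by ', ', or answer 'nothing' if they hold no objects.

Tracking all object holders:
Start: book:Heidi, mirror:Wendy
Event 1 (swap mirror<->book: now mirror:Heidi, book:Wendy). State: book:Wendy, mirror:Heidi
Event 2 (give book: Wendy -> Heidi). State: book:Heidi, mirror:Heidi
Event 3 (give mirror: Heidi -> Wendy). State: book:Heidi, mirror:Wendy
Event 4 (swap mirror<->book: now mirror:Heidi, book:Wendy). State: book:Wendy, mirror:Heidi
Event 5 (give mirror: Heidi -> Wendy). State: book:Wendy, mirror:Wendy
Event 6 (give mirror: Wendy -> Heidi). State: book:Wendy, mirror:Heidi
Event 7 (give mirror: Heidi -> Wendy). State: book:Wendy, mirror:Wendy
Event 8 (give book: Wendy -> Heidi). State: book:Heidi, mirror:Wendy

Final state: book:Heidi, mirror:Wendy
Wendy holds: mirror.

Answer: mirror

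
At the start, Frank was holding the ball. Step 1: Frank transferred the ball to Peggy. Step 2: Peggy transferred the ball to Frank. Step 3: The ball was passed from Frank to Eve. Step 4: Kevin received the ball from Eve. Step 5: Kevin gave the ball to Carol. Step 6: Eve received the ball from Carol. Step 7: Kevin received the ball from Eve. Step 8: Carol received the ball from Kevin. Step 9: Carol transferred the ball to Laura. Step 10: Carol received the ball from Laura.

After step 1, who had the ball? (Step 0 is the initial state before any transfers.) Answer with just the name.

Tracking the ball holder through step 1:
After step 0 (start): Frank
After step 1: Peggy

At step 1, the holder is Peggy.

Answer: Peggy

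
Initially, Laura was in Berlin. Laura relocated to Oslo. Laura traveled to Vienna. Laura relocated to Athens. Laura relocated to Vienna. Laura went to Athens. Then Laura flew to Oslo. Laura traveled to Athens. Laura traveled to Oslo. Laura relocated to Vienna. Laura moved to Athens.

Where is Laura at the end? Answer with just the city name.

Answer: Athens

Derivation:
Tracking Laura's location:
Start: Laura is in Berlin.
After move 1: Berlin -> Oslo. Laura is in Oslo.
After move 2: Oslo -> Vienna. Laura is in Vienna.
After move 3: Vienna -> Athens. Laura is in Athens.
After move 4: Athens -> Vienna. Laura is in Vienna.
After move 5: Vienna -> Athens. Laura is in Athens.
After move 6: Athens -> Oslo. Laura is in Oslo.
After move 7: Oslo -> Athens. Laura is in Athens.
After move 8: Athens -> Oslo. Laura is in Oslo.
After move 9: Oslo -> Vienna. Laura is in Vienna.
After move 10: Vienna -> Athens. Laura is in Athens.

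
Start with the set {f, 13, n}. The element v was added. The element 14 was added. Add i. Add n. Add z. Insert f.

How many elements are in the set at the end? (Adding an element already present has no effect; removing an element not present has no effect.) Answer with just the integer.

Tracking the set through each operation:
Start: {13, f, n}
Event 1 (add v): added. Set: {13, f, n, v}
Event 2 (add 14): added. Set: {13, 14, f, n, v}
Event 3 (add i): added. Set: {13, 14, f, i, n, v}
Event 4 (add n): already present, no change. Set: {13, 14, f, i, n, v}
Event 5 (add z): added. Set: {13, 14, f, i, n, v, z}
Event 6 (add f): already present, no change. Set: {13, 14, f, i, n, v, z}

Final set: {13, 14, f, i, n, v, z} (size 7)

Answer: 7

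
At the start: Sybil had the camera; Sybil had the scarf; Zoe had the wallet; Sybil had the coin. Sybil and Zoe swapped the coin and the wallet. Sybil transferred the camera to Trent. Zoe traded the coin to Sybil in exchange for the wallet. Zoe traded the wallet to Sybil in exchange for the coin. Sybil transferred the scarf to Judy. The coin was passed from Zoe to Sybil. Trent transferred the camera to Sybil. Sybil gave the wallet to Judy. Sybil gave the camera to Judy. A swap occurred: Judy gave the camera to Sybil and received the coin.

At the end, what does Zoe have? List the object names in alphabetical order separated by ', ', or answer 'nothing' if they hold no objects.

Answer: nothing

Derivation:
Tracking all object holders:
Start: camera:Sybil, scarf:Sybil, wallet:Zoe, coin:Sybil
Event 1 (swap coin<->wallet: now coin:Zoe, wallet:Sybil). State: camera:Sybil, scarf:Sybil, wallet:Sybil, coin:Zoe
Event 2 (give camera: Sybil -> Trent). State: camera:Trent, scarf:Sybil, wallet:Sybil, coin:Zoe
Event 3 (swap coin<->wallet: now coin:Sybil, wallet:Zoe). State: camera:Trent, scarf:Sybil, wallet:Zoe, coin:Sybil
Event 4 (swap wallet<->coin: now wallet:Sybil, coin:Zoe). State: camera:Trent, scarf:Sybil, wallet:Sybil, coin:Zoe
Event 5 (give scarf: Sybil -> Judy). State: camera:Trent, scarf:Judy, wallet:Sybil, coin:Zoe
Event 6 (give coin: Zoe -> Sybil). State: camera:Trent, scarf:Judy, wallet:Sybil, coin:Sybil
Event 7 (give camera: Trent -> Sybil). State: camera:Sybil, scarf:Judy, wallet:Sybil, coin:Sybil
Event 8 (give wallet: Sybil -> Judy). State: camera:Sybil, scarf:Judy, wallet:Judy, coin:Sybil
Event 9 (give camera: Sybil -> Judy). State: camera:Judy, scarf:Judy, wallet:Judy, coin:Sybil
Event 10 (swap camera<->coin: now camera:Sybil, coin:Judy). State: camera:Sybil, scarf:Judy, wallet:Judy, coin:Judy

Final state: camera:Sybil, scarf:Judy, wallet:Judy, coin:Judy
Zoe holds: (nothing).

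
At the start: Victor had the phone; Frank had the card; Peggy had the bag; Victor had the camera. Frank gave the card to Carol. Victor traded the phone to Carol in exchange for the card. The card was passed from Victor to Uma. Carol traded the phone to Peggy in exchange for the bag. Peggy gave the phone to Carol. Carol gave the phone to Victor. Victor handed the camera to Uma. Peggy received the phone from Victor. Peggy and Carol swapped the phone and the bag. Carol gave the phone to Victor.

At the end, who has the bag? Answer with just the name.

Tracking all object holders:
Start: phone:Victor, card:Frank, bag:Peggy, camera:Victor
Event 1 (give card: Frank -> Carol). State: phone:Victor, card:Carol, bag:Peggy, camera:Victor
Event 2 (swap phone<->card: now phone:Carol, card:Victor). State: phone:Carol, card:Victor, bag:Peggy, camera:Victor
Event 3 (give card: Victor -> Uma). State: phone:Carol, card:Uma, bag:Peggy, camera:Victor
Event 4 (swap phone<->bag: now phone:Peggy, bag:Carol). State: phone:Peggy, card:Uma, bag:Carol, camera:Victor
Event 5 (give phone: Peggy -> Carol). State: phone:Carol, card:Uma, bag:Carol, camera:Victor
Event 6 (give phone: Carol -> Victor). State: phone:Victor, card:Uma, bag:Carol, camera:Victor
Event 7 (give camera: Victor -> Uma). State: phone:Victor, card:Uma, bag:Carol, camera:Uma
Event 8 (give phone: Victor -> Peggy). State: phone:Peggy, card:Uma, bag:Carol, camera:Uma
Event 9 (swap phone<->bag: now phone:Carol, bag:Peggy). State: phone:Carol, card:Uma, bag:Peggy, camera:Uma
Event 10 (give phone: Carol -> Victor). State: phone:Victor, card:Uma, bag:Peggy, camera:Uma

Final state: phone:Victor, card:Uma, bag:Peggy, camera:Uma
The bag is held by Peggy.

Answer: Peggy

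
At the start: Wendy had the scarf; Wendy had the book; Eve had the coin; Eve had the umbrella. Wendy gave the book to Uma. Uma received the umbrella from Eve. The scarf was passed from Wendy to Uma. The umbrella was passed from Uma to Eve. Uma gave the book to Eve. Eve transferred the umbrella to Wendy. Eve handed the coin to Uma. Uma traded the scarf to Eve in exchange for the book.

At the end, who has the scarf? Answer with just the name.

Tracking all object holders:
Start: scarf:Wendy, book:Wendy, coin:Eve, umbrella:Eve
Event 1 (give book: Wendy -> Uma). State: scarf:Wendy, book:Uma, coin:Eve, umbrella:Eve
Event 2 (give umbrella: Eve -> Uma). State: scarf:Wendy, book:Uma, coin:Eve, umbrella:Uma
Event 3 (give scarf: Wendy -> Uma). State: scarf:Uma, book:Uma, coin:Eve, umbrella:Uma
Event 4 (give umbrella: Uma -> Eve). State: scarf:Uma, book:Uma, coin:Eve, umbrella:Eve
Event 5 (give book: Uma -> Eve). State: scarf:Uma, book:Eve, coin:Eve, umbrella:Eve
Event 6 (give umbrella: Eve -> Wendy). State: scarf:Uma, book:Eve, coin:Eve, umbrella:Wendy
Event 7 (give coin: Eve -> Uma). State: scarf:Uma, book:Eve, coin:Uma, umbrella:Wendy
Event 8 (swap scarf<->book: now scarf:Eve, book:Uma). State: scarf:Eve, book:Uma, coin:Uma, umbrella:Wendy

Final state: scarf:Eve, book:Uma, coin:Uma, umbrella:Wendy
The scarf is held by Eve.

Answer: Eve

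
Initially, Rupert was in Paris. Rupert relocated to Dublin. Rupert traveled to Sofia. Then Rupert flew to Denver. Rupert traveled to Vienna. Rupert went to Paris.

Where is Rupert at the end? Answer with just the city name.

Answer: Paris

Derivation:
Tracking Rupert's location:
Start: Rupert is in Paris.
After move 1: Paris -> Dublin. Rupert is in Dublin.
After move 2: Dublin -> Sofia. Rupert is in Sofia.
After move 3: Sofia -> Denver. Rupert is in Denver.
After move 4: Denver -> Vienna. Rupert is in Vienna.
After move 5: Vienna -> Paris. Rupert is in Paris.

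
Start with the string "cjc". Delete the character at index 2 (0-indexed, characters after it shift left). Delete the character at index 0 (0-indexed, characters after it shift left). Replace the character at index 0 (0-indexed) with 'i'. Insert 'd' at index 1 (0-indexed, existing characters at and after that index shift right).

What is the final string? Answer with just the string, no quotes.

Answer: id

Derivation:
Applying each edit step by step:
Start: "cjc"
Op 1 (delete idx 2 = 'c'): "cjc" -> "cj"
Op 2 (delete idx 0 = 'c'): "cj" -> "j"
Op 3 (replace idx 0: 'j' -> 'i'): "j" -> "i"
Op 4 (insert 'd' at idx 1): "i" -> "id"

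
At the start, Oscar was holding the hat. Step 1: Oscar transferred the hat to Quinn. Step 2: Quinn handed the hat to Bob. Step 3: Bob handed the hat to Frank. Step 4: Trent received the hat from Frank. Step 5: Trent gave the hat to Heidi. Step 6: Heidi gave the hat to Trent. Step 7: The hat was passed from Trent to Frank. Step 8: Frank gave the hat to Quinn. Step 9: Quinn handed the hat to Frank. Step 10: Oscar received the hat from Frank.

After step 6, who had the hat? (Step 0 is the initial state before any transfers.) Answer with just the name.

Tracking the hat holder through step 6:
After step 0 (start): Oscar
After step 1: Quinn
After step 2: Bob
After step 3: Frank
After step 4: Trent
After step 5: Heidi
After step 6: Trent

At step 6, the holder is Trent.

Answer: Trent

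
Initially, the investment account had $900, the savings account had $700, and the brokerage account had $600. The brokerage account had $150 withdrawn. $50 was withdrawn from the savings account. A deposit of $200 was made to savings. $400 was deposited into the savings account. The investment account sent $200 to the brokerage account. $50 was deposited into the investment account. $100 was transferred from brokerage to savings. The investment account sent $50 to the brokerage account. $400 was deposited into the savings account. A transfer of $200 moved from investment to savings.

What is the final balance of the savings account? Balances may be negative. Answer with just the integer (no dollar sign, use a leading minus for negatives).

Tracking account balances step by step:
Start: investment=900, savings=700, brokerage=600
Event 1 (withdraw 150 from brokerage): brokerage: 600 - 150 = 450. Balances: investment=900, savings=700, brokerage=450
Event 2 (withdraw 50 from savings): savings: 700 - 50 = 650. Balances: investment=900, savings=650, brokerage=450
Event 3 (deposit 200 to savings): savings: 650 + 200 = 850. Balances: investment=900, savings=850, brokerage=450
Event 4 (deposit 400 to savings): savings: 850 + 400 = 1250. Balances: investment=900, savings=1250, brokerage=450
Event 5 (transfer 200 investment -> brokerage): investment: 900 - 200 = 700, brokerage: 450 + 200 = 650. Balances: investment=700, savings=1250, brokerage=650
Event 6 (deposit 50 to investment): investment: 700 + 50 = 750. Balances: investment=750, savings=1250, brokerage=650
Event 7 (transfer 100 brokerage -> savings): brokerage: 650 - 100 = 550, savings: 1250 + 100 = 1350. Balances: investment=750, savings=1350, brokerage=550
Event 8 (transfer 50 investment -> brokerage): investment: 750 - 50 = 700, brokerage: 550 + 50 = 600. Balances: investment=700, savings=1350, brokerage=600
Event 9 (deposit 400 to savings): savings: 1350 + 400 = 1750. Balances: investment=700, savings=1750, brokerage=600
Event 10 (transfer 200 investment -> savings): investment: 700 - 200 = 500, savings: 1750 + 200 = 1950. Balances: investment=500, savings=1950, brokerage=600

Final balance of savings: 1950

Answer: 1950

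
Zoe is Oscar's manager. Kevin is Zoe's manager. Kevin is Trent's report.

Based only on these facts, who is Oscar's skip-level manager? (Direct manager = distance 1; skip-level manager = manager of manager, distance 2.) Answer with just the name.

Answer: Kevin

Derivation:
Reconstructing the manager chain from the given facts:
  Trent -> Kevin -> Zoe -> Oscar
(each arrow means 'manager of the next')
Positions in the chain (0 = top):
  position of Trent: 0
  position of Kevin: 1
  position of Zoe: 2
  position of Oscar: 3

Oscar is at position 3; the skip-level manager is 2 steps up the chain, i.e. position 1: Kevin.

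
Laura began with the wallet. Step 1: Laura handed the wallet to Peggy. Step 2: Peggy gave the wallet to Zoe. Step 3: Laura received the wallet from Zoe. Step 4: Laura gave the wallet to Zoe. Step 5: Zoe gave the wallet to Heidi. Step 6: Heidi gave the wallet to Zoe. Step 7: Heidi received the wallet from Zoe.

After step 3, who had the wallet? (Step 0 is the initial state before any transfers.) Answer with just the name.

Tracking the wallet holder through step 3:
After step 0 (start): Laura
After step 1: Peggy
After step 2: Zoe
After step 3: Laura

At step 3, the holder is Laura.

Answer: Laura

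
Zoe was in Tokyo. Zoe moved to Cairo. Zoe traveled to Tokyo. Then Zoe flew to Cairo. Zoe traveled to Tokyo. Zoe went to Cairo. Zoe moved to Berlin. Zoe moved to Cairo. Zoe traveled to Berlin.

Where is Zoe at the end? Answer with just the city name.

Tracking Zoe's location:
Start: Zoe is in Tokyo.
After move 1: Tokyo -> Cairo. Zoe is in Cairo.
After move 2: Cairo -> Tokyo. Zoe is in Tokyo.
After move 3: Tokyo -> Cairo. Zoe is in Cairo.
After move 4: Cairo -> Tokyo. Zoe is in Tokyo.
After move 5: Tokyo -> Cairo. Zoe is in Cairo.
After move 6: Cairo -> Berlin. Zoe is in Berlin.
After move 7: Berlin -> Cairo. Zoe is in Cairo.
After move 8: Cairo -> Berlin. Zoe is in Berlin.

Answer: Berlin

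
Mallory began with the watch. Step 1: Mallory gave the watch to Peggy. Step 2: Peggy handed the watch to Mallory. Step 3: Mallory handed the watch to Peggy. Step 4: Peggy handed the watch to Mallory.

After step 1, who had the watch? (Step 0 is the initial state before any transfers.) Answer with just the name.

Answer: Peggy

Derivation:
Tracking the watch holder through step 1:
After step 0 (start): Mallory
After step 1: Peggy

At step 1, the holder is Peggy.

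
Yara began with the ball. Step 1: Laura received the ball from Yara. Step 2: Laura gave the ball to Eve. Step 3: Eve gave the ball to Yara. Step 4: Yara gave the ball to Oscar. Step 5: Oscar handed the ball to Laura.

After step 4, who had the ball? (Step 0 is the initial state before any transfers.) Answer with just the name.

Answer: Oscar

Derivation:
Tracking the ball holder through step 4:
After step 0 (start): Yara
After step 1: Laura
After step 2: Eve
After step 3: Yara
After step 4: Oscar

At step 4, the holder is Oscar.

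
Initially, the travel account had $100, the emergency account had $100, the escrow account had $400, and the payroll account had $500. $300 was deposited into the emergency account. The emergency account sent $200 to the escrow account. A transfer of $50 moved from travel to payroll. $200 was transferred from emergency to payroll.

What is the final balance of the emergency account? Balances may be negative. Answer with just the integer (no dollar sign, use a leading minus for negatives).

Answer: 0

Derivation:
Tracking account balances step by step:
Start: travel=100, emergency=100, escrow=400, payroll=500
Event 1 (deposit 300 to emergency): emergency: 100 + 300 = 400. Balances: travel=100, emergency=400, escrow=400, payroll=500
Event 2 (transfer 200 emergency -> escrow): emergency: 400 - 200 = 200, escrow: 400 + 200 = 600. Balances: travel=100, emergency=200, escrow=600, payroll=500
Event 3 (transfer 50 travel -> payroll): travel: 100 - 50 = 50, payroll: 500 + 50 = 550. Balances: travel=50, emergency=200, escrow=600, payroll=550
Event 4 (transfer 200 emergency -> payroll): emergency: 200 - 200 = 0, payroll: 550 + 200 = 750. Balances: travel=50, emergency=0, escrow=600, payroll=750

Final balance of emergency: 0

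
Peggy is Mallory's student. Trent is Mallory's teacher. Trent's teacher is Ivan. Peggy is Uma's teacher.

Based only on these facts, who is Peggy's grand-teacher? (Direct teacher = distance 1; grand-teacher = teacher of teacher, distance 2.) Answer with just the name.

Reconstructing the teacher chain from the given facts:
  Ivan -> Trent -> Mallory -> Peggy -> Uma
(each arrow means 'teacher of the next')
Positions in the chain (0 = top):
  position of Ivan: 0
  position of Trent: 1
  position of Mallory: 2
  position of Peggy: 3
  position of Uma: 4

Peggy is at position 3; the grand-teacher is 2 steps up the chain, i.e. position 1: Trent.

Answer: Trent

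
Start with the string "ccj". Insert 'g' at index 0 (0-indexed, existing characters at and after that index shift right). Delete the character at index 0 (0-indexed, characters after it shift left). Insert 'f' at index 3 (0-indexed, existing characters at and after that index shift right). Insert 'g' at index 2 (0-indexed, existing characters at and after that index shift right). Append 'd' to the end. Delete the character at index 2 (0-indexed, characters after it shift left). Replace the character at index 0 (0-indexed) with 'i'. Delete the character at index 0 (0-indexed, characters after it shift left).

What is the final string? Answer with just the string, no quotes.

Answer: cjfd

Derivation:
Applying each edit step by step:
Start: "ccj"
Op 1 (insert 'g' at idx 0): "ccj" -> "gccj"
Op 2 (delete idx 0 = 'g'): "gccj" -> "ccj"
Op 3 (insert 'f' at idx 3): "ccj" -> "ccjf"
Op 4 (insert 'g' at idx 2): "ccjf" -> "ccgjf"
Op 5 (append 'd'): "ccgjf" -> "ccgjfd"
Op 6 (delete idx 2 = 'g'): "ccgjfd" -> "ccjfd"
Op 7 (replace idx 0: 'c' -> 'i'): "ccjfd" -> "icjfd"
Op 8 (delete idx 0 = 'i'): "icjfd" -> "cjfd"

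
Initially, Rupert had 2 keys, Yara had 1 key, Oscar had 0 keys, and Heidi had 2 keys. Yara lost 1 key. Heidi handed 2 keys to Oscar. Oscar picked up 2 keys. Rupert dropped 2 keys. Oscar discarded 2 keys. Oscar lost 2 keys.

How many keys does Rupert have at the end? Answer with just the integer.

Tracking counts step by step:
Start: Rupert=2, Yara=1, Oscar=0, Heidi=2
Event 1 (Yara -1): Yara: 1 -> 0. State: Rupert=2, Yara=0, Oscar=0, Heidi=2
Event 2 (Heidi -> Oscar, 2): Heidi: 2 -> 0, Oscar: 0 -> 2. State: Rupert=2, Yara=0, Oscar=2, Heidi=0
Event 3 (Oscar +2): Oscar: 2 -> 4. State: Rupert=2, Yara=0, Oscar=4, Heidi=0
Event 4 (Rupert -2): Rupert: 2 -> 0. State: Rupert=0, Yara=0, Oscar=4, Heidi=0
Event 5 (Oscar -2): Oscar: 4 -> 2. State: Rupert=0, Yara=0, Oscar=2, Heidi=0
Event 6 (Oscar -2): Oscar: 2 -> 0. State: Rupert=0, Yara=0, Oscar=0, Heidi=0

Rupert's final count: 0

Answer: 0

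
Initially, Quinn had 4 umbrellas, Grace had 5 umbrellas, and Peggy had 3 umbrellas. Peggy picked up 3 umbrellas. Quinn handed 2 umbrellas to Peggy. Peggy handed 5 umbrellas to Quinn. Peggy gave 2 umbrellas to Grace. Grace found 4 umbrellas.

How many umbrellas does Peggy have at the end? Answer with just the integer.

Tracking counts step by step:
Start: Quinn=4, Grace=5, Peggy=3
Event 1 (Peggy +3): Peggy: 3 -> 6. State: Quinn=4, Grace=5, Peggy=6
Event 2 (Quinn -> Peggy, 2): Quinn: 4 -> 2, Peggy: 6 -> 8. State: Quinn=2, Grace=5, Peggy=8
Event 3 (Peggy -> Quinn, 5): Peggy: 8 -> 3, Quinn: 2 -> 7. State: Quinn=7, Grace=5, Peggy=3
Event 4 (Peggy -> Grace, 2): Peggy: 3 -> 1, Grace: 5 -> 7. State: Quinn=7, Grace=7, Peggy=1
Event 5 (Grace +4): Grace: 7 -> 11. State: Quinn=7, Grace=11, Peggy=1

Peggy's final count: 1

Answer: 1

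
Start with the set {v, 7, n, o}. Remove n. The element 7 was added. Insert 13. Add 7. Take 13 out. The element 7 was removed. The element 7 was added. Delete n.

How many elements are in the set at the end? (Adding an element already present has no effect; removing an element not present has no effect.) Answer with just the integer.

Tracking the set through each operation:
Start: {7, n, o, v}
Event 1 (remove n): removed. Set: {7, o, v}
Event 2 (add 7): already present, no change. Set: {7, o, v}
Event 3 (add 13): added. Set: {13, 7, o, v}
Event 4 (add 7): already present, no change. Set: {13, 7, o, v}
Event 5 (remove 13): removed. Set: {7, o, v}
Event 6 (remove 7): removed. Set: {o, v}
Event 7 (add 7): added. Set: {7, o, v}
Event 8 (remove n): not present, no change. Set: {7, o, v}

Final set: {7, o, v} (size 3)

Answer: 3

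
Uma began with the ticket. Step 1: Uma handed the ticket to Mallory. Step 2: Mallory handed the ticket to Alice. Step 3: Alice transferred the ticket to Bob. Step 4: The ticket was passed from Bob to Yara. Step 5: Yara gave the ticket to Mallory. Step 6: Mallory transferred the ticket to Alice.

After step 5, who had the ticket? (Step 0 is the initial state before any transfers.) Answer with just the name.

Tracking the ticket holder through step 5:
After step 0 (start): Uma
After step 1: Mallory
After step 2: Alice
After step 3: Bob
After step 4: Yara
After step 5: Mallory

At step 5, the holder is Mallory.

Answer: Mallory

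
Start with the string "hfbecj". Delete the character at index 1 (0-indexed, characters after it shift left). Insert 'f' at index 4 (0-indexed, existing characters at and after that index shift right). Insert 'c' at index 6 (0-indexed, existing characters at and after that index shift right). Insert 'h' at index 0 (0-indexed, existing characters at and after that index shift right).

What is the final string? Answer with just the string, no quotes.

Applying each edit step by step:
Start: "hfbecj"
Op 1 (delete idx 1 = 'f'): "hfbecj" -> "hbecj"
Op 2 (insert 'f' at idx 4): "hbecj" -> "hbecfj"
Op 3 (insert 'c' at idx 6): "hbecfj" -> "hbecfjc"
Op 4 (insert 'h' at idx 0): "hbecfjc" -> "hhbecfjc"

Answer: hhbecfjc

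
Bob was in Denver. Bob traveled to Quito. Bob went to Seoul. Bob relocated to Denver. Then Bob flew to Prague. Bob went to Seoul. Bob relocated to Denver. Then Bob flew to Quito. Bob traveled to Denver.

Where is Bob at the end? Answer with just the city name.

Answer: Denver

Derivation:
Tracking Bob's location:
Start: Bob is in Denver.
After move 1: Denver -> Quito. Bob is in Quito.
After move 2: Quito -> Seoul. Bob is in Seoul.
After move 3: Seoul -> Denver. Bob is in Denver.
After move 4: Denver -> Prague. Bob is in Prague.
After move 5: Prague -> Seoul. Bob is in Seoul.
After move 6: Seoul -> Denver. Bob is in Denver.
After move 7: Denver -> Quito. Bob is in Quito.
After move 8: Quito -> Denver. Bob is in Denver.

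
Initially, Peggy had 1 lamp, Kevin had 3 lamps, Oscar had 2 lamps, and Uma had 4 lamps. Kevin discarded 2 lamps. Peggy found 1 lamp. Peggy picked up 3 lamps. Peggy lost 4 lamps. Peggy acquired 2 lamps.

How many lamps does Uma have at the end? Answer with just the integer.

Tracking counts step by step:
Start: Peggy=1, Kevin=3, Oscar=2, Uma=4
Event 1 (Kevin -2): Kevin: 3 -> 1. State: Peggy=1, Kevin=1, Oscar=2, Uma=4
Event 2 (Peggy +1): Peggy: 1 -> 2. State: Peggy=2, Kevin=1, Oscar=2, Uma=4
Event 3 (Peggy +3): Peggy: 2 -> 5. State: Peggy=5, Kevin=1, Oscar=2, Uma=4
Event 4 (Peggy -4): Peggy: 5 -> 1. State: Peggy=1, Kevin=1, Oscar=2, Uma=4
Event 5 (Peggy +2): Peggy: 1 -> 3. State: Peggy=3, Kevin=1, Oscar=2, Uma=4

Uma's final count: 4

Answer: 4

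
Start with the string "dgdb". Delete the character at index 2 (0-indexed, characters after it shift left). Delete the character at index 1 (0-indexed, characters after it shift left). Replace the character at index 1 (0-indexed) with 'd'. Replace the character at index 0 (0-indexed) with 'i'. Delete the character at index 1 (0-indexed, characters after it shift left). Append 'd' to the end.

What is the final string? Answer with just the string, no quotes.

Answer: id

Derivation:
Applying each edit step by step:
Start: "dgdb"
Op 1 (delete idx 2 = 'd'): "dgdb" -> "dgb"
Op 2 (delete idx 1 = 'g'): "dgb" -> "db"
Op 3 (replace idx 1: 'b' -> 'd'): "db" -> "dd"
Op 4 (replace idx 0: 'd' -> 'i'): "dd" -> "id"
Op 5 (delete idx 1 = 'd'): "id" -> "i"
Op 6 (append 'd'): "i" -> "id"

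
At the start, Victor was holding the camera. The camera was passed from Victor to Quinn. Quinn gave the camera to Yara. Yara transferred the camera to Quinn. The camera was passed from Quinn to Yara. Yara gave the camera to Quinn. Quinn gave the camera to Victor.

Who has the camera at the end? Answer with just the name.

Answer: Victor

Derivation:
Tracking the camera through each event:
Start: Victor has the camera.
After event 1: Quinn has the camera.
After event 2: Yara has the camera.
After event 3: Quinn has the camera.
After event 4: Yara has the camera.
After event 5: Quinn has the camera.
After event 6: Victor has the camera.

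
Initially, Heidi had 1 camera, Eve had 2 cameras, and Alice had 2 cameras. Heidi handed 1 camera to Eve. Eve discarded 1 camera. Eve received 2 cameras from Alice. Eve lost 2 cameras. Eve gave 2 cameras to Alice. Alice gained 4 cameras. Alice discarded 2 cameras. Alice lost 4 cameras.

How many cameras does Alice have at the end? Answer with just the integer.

Answer: 0

Derivation:
Tracking counts step by step:
Start: Heidi=1, Eve=2, Alice=2
Event 1 (Heidi -> Eve, 1): Heidi: 1 -> 0, Eve: 2 -> 3. State: Heidi=0, Eve=3, Alice=2
Event 2 (Eve -1): Eve: 3 -> 2. State: Heidi=0, Eve=2, Alice=2
Event 3 (Alice -> Eve, 2): Alice: 2 -> 0, Eve: 2 -> 4. State: Heidi=0, Eve=4, Alice=0
Event 4 (Eve -2): Eve: 4 -> 2. State: Heidi=0, Eve=2, Alice=0
Event 5 (Eve -> Alice, 2): Eve: 2 -> 0, Alice: 0 -> 2. State: Heidi=0, Eve=0, Alice=2
Event 6 (Alice +4): Alice: 2 -> 6. State: Heidi=0, Eve=0, Alice=6
Event 7 (Alice -2): Alice: 6 -> 4. State: Heidi=0, Eve=0, Alice=4
Event 8 (Alice -4): Alice: 4 -> 0. State: Heidi=0, Eve=0, Alice=0

Alice's final count: 0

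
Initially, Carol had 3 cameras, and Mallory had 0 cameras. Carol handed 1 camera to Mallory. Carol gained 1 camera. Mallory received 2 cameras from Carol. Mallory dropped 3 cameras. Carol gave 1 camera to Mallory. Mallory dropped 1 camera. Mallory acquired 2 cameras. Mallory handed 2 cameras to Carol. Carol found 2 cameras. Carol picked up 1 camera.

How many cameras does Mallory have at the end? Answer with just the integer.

Answer: 0

Derivation:
Tracking counts step by step:
Start: Carol=3, Mallory=0
Event 1 (Carol -> Mallory, 1): Carol: 3 -> 2, Mallory: 0 -> 1. State: Carol=2, Mallory=1
Event 2 (Carol +1): Carol: 2 -> 3. State: Carol=3, Mallory=1
Event 3 (Carol -> Mallory, 2): Carol: 3 -> 1, Mallory: 1 -> 3. State: Carol=1, Mallory=3
Event 4 (Mallory -3): Mallory: 3 -> 0. State: Carol=1, Mallory=0
Event 5 (Carol -> Mallory, 1): Carol: 1 -> 0, Mallory: 0 -> 1. State: Carol=0, Mallory=1
Event 6 (Mallory -1): Mallory: 1 -> 0. State: Carol=0, Mallory=0
Event 7 (Mallory +2): Mallory: 0 -> 2. State: Carol=0, Mallory=2
Event 8 (Mallory -> Carol, 2): Mallory: 2 -> 0, Carol: 0 -> 2. State: Carol=2, Mallory=0
Event 9 (Carol +2): Carol: 2 -> 4. State: Carol=4, Mallory=0
Event 10 (Carol +1): Carol: 4 -> 5. State: Carol=5, Mallory=0

Mallory's final count: 0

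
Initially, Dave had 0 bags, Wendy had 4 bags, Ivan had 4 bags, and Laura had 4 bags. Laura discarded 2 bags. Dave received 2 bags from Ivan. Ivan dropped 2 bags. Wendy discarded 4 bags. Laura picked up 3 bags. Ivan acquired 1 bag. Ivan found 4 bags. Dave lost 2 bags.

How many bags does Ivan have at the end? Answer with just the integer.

Tracking counts step by step:
Start: Dave=0, Wendy=4, Ivan=4, Laura=4
Event 1 (Laura -2): Laura: 4 -> 2. State: Dave=0, Wendy=4, Ivan=4, Laura=2
Event 2 (Ivan -> Dave, 2): Ivan: 4 -> 2, Dave: 0 -> 2. State: Dave=2, Wendy=4, Ivan=2, Laura=2
Event 3 (Ivan -2): Ivan: 2 -> 0. State: Dave=2, Wendy=4, Ivan=0, Laura=2
Event 4 (Wendy -4): Wendy: 4 -> 0. State: Dave=2, Wendy=0, Ivan=0, Laura=2
Event 5 (Laura +3): Laura: 2 -> 5. State: Dave=2, Wendy=0, Ivan=0, Laura=5
Event 6 (Ivan +1): Ivan: 0 -> 1. State: Dave=2, Wendy=0, Ivan=1, Laura=5
Event 7 (Ivan +4): Ivan: 1 -> 5. State: Dave=2, Wendy=0, Ivan=5, Laura=5
Event 8 (Dave -2): Dave: 2 -> 0. State: Dave=0, Wendy=0, Ivan=5, Laura=5

Ivan's final count: 5

Answer: 5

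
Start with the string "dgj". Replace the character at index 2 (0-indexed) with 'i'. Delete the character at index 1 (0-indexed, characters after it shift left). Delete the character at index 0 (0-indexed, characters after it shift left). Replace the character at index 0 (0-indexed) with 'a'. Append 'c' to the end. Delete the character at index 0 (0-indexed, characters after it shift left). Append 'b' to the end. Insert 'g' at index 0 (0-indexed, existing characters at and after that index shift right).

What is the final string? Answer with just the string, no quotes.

Answer: gcb

Derivation:
Applying each edit step by step:
Start: "dgj"
Op 1 (replace idx 2: 'j' -> 'i'): "dgj" -> "dgi"
Op 2 (delete idx 1 = 'g'): "dgi" -> "di"
Op 3 (delete idx 0 = 'd'): "di" -> "i"
Op 4 (replace idx 0: 'i' -> 'a'): "i" -> "a"
Op 5 (append 'c'): "a" -> "ac"
Op 6 (delete idx 0 = 'a'): "ac" -> "c"
Op 7 (append 'b'): "c" -> "cb"
Op 8 (insert 'g' at idx 0): "cb" -> "gcb"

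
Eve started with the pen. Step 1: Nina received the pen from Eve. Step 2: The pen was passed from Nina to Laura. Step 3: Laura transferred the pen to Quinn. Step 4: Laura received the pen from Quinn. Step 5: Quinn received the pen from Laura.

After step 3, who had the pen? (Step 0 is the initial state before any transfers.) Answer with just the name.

Answer: Quinn

Derivation:
Tracking the pen holder through step 3:
After step 0 (start): Eve
After step 1: Nina
After step 2: Laura
After step 3: Quinn

At step 3, the holder is Quinn.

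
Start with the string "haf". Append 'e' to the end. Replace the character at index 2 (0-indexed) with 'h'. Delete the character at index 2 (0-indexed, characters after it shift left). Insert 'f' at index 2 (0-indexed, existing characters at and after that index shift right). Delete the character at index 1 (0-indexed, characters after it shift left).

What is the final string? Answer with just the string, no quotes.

Answer: hfe

Derivation:
Applying each edit step by step:
Start: "haf"
Op 1 (append 'e'): "haf" -> "hafe"
Op 2 (replace idx 2: 'f' -> 'h'): "hafe" -> "hahe"
Op 3 (delete idx 2 = 'h'): "hahe" -> "hae"
Op 4 (insert 'f' at idx 2): "hae" -> "hafe"
Op 5 (delete idx 1 = 'a'): "hafe" -> "hfe"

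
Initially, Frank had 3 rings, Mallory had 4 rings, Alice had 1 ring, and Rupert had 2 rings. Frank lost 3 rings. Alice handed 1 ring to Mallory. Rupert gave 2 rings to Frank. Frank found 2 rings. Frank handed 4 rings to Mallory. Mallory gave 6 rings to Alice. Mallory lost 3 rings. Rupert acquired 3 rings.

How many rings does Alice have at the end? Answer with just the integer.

Tracking counts step by step:
Start: Frank=3, Mallory=4, Alice=1, Rupert=2
Event 1 (Frank -3): Frank: 3 -> 0. State: Frank=0, Mallory=4, Alice=1, Rupert=2
Event 2 (Alice -> Mallory, 1): Alice: 1 -> 0, Mallory: 4 -> 5. State: Frank=0, Mallory=5, Alice=0, Rupert=2
Event 3 (Rupert -> Frank, 2): Rupert: 2 -> 0, Frank: 0 -> 2. State: Frank=2, Mallory=5, Alice=0, Rupert=0
Event 4 (Frank +2): Frank: 2 -> 4. State: Frank=4, Mallory=5, Alice=0, Rupert=0
Event 5 (Frank -> Mallory, 4): Frank: 4 -> 0, Mallory: 5 -> 9. State: Frank=0, Mallory=9, Alice=0, Rupert=0
Event 6 (Mallory -> Alice, 6): Mallory: 9 -> 3, Alice: 0 -> 6. State: Frank=0, Mallory=3, Alice=6, Rupert=0
Event 7 (Mallory -3): Mallory: 3 -> 0. State: Frank=0, Mallory=0, Alice=6, Rupert=0
Event 8 (Rupert +3): Rupert: 0 -> 3. State: Frank=0, Mallory=0, Alice=6, Rupert=3

Alice's final count: 6

Answer: 6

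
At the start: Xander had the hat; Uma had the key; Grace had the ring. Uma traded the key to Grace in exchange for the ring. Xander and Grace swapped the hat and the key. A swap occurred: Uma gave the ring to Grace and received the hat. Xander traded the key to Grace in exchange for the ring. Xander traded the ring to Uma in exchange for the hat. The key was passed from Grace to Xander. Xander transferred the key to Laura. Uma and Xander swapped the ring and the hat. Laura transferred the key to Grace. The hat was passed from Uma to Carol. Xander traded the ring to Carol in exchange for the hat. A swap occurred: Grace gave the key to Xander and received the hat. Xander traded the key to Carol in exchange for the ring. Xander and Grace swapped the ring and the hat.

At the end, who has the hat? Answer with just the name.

Answer: Xander

Derivation:
Tracking all object holders:
Start: hat:Xander, key:Uma, ring:Grace
Event 1 (swap key<->ring: now key:Grace, ring:Uma). State: hat:Xander, key:Grace, ring:Uma
Event 2 (swap hat<->key: now hat:Grace, key:Xander). State: hat:Grace, key:Xander, ring:Uma
Event 3 (swap ring<->hat: now ring:Grace, hat:Uma). State: hat:Uma, key:Xander, ring:Grace
Event 4 (swap key<->ring: now key:Grace, ring:Xander). State: hat:Uma, key:Grace, ring:Xander
Event 5 (swap ring<->hat: now ring:Uma, hat:Xander). State: hat:Xander, key:Grace, ring:Uma
Event 6 (give key: Grace -> Xander). State: hat:Xander, key:Xander, ring:Uma
Event 7 (give key: Xander -> Laura). State: hat:Xander, key:Laura, ring:Uma
Event 8 (swap ring<->hat: now ring:Xander, hat:Uma). State: hat:Uma, key:Laura, ring:Xander
Event 9 (give key: Laura -> Grace). State: hat:Uma, key:Grace, ring:Xander
Event 10 (give hat: Uma -> Carol). State: hat:Carol, key:Grace, ring:Xander
Event 11 (swap ring<->hat: now ring:Carol, hat:Xander). State: hat:Xander, key:Grace, ring:Carol
Event 12 (swap key<->hat: now key:Xander, hat:Grace). State: hat:Grace, key:Xander, ring:Carol
Event 13 (swap key<->ring: now key:Carol, ring:Xander). State: hat:Grace, key:Carol, ring:Xander
Event 14 (swap ring<->hat: now ring:Grace, hat:Xander). State: hat:Xander, key:Carol, ring:Grace

Final state: hat:Xander, key:Carol, ring:Grace
The hat is held by Xander.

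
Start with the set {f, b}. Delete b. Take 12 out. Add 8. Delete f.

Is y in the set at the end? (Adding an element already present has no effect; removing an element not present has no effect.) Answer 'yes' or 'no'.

Answer: no

Derivation:
Tracking the set through each operation:
Start: {b, f}
Event 1 (remove b): removed. Set: {f}
Event 2 (remove 12): not present, no change. Set: {f}
Event 3 (add 8): added. Set: {8, f}
Event 4 (remove f): removed. Set: {8}

Final set: {8} (size 1)
y is NOT in the final set.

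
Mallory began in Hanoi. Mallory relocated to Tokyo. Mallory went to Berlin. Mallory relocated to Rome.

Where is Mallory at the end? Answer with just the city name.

Answer: Rome

Derivation:
Tracking Mallory's location:
Start: Mallory is in Hanoi.
After move 1: Hanoi -> Tokyo. Mallory is in Tokyo.
After move 2: Tokyo -> Berlin. Mallory is in Berlin.
After move 3: Berlin -> Rome. Mallory is in Rome.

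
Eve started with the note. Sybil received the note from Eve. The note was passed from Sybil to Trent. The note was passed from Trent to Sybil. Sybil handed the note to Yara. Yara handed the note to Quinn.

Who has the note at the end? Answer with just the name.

Answer: Quinn

Derivation:
Tracking the note through each event:
Start: Eve has the note.
After event 1: Sybil has the note.
After event 2: Trent has the note.
After event 3: Sybil has the note.
After event 4: Yara has the note.
After event 5: Quinn has the note.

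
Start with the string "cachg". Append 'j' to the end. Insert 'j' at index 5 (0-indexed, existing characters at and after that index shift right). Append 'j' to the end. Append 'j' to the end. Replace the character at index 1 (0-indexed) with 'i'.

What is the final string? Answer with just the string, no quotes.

Applying each edit step by step:
Start: "cachg"
Op 1 (append 'j'): "cachg" -> "cachgj"
Op 2 (insert 'j' at idx 5): "cachgj" -> "cachgjj"
Op 3 (append 'j'): "cachgjj" -> "cachgjjj"
Op 4 (append 'j'): "cachgjjj" -> "cachgjjjj"
Op 5 (replace idx 1: 'a' -> 'i'): "cachgjjjj" -> "cichgjjjj"

Answer: cichgjjjj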